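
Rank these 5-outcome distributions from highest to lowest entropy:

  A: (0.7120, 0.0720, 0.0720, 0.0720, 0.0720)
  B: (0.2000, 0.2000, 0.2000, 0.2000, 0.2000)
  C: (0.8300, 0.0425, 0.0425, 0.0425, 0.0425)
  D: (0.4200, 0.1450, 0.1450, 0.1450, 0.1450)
B > D > A > C

Key insight: Entropy is maximized by uniform distributions and minimized by concentrated distributions.

Entropies:
  H(A) = 1.4421 bits
  H(B) = 2.3219 bits
  H(C) = 0.9977 bits
  H(D) = 2.1415 bits

Ranking: B > D > A > C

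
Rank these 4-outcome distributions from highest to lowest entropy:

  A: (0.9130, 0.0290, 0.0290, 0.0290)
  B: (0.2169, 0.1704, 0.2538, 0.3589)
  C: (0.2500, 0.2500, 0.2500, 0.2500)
C > B > A

Key insight: Entropy is maximized by uniform distributions and minimized by concentrated distributions.

- Uniform distributions have maximum entropy log₂(4) = 2.0000 bits
- The more "peaked" or concentrated a distribution, the lower its entropy

Entropies:
  H(A) = 0.5643 bits
  H(B) = 1.9460 bits
  H(C) = 2.0000 bits

Ranking: C > B > A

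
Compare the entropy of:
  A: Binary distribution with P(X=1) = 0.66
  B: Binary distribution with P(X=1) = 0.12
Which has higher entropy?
A

For binary distributions, entropy is maximized at p=0.5 and decreases as p moves toward 0 or 1.

H(A) = H(0.66) = 0.9248 bits
H(B) = H(0.12) = 0.5294 bits

Distribution A (p=0.66) is closer to uniform (p=0.5), so it has higher entropy.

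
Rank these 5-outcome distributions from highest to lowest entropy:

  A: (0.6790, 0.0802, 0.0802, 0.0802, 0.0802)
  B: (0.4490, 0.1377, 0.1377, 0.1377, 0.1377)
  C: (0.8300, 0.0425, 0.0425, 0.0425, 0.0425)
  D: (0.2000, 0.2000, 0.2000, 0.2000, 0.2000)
D > B > A > C

Key insight: Entropy is maximized by uniform distributions and minimized by concentrated distributions.

Entropies:
  H(A) = 1.5475 bits
  H(B) = 2.0945 bits
  H(C) = 0.9977 bits
  H(D) = 2.3219 bits

Ranking: D > B > A > C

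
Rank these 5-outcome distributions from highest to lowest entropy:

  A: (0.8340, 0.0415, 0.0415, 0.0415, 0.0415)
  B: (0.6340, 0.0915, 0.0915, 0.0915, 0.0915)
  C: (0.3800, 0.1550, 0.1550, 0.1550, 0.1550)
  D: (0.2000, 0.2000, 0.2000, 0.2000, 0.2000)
D > C > B > A

Key insight: Entropy is maximized by uniform distributions and minimized by concentrated distributions.

Entropies:
  H(A) = 0.9805 bits
  H(B) = 1.6796 bits
  H(C) = 2.1980 bits
  H(D) = 2.3219 bits

Ranking: D > C > B > A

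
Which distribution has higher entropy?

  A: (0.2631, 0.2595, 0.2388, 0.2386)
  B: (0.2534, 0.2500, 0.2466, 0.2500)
B

Both distributions are close to uniform, making this a harder comparison.

H(A) = 1.9985 bits
H(B) = 1.9999 bits

The distribution closer to uniform has higher entropy.
Answer: B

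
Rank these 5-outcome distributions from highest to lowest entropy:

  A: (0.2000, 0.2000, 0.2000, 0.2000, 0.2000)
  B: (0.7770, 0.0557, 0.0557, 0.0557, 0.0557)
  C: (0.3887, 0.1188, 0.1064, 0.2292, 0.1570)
A > C > B

Key insight: Entropy is maximized by uniform distributions and minimized by concentrated distributions.

- Uniform distributions have maximum entropy log₂(5) = 2.3219 bits
- The more "peaked" or concentrated a distribution, the lower its entropy

Entropies:
  H(A) = 2.3219 bits
  H(B) = 1.2116 bits
  H(C) = 2.1453 bits

Ranking: A > C > B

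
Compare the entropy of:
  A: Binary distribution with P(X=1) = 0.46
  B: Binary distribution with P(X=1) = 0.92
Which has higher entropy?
A

For binary distributions, entropy is maximized at p=0.5 and decreases as p moves toward 0 or 1.

H(A) = H(0.46) = 0.9954 bits
H(B) = H(0.92) = 0.4022 bits

Distribution A (p=0.46) is closer to uniform (p=0.5), so it has higher entropy.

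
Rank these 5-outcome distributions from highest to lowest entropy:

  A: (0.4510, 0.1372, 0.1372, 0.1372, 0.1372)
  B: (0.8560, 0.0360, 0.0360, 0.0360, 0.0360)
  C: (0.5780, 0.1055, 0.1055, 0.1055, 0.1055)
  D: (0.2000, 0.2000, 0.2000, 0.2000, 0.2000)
D > A > C > B

Key insight: Entropy is maximized by uniform distributions and minimized by concentrated distributions.

Entropies:
  H(A) = 2.0911 bits
  H(B) = 0.8826 bits
  H(C) = 1.8264 bits
  H(D) = 2.3219 bits

Ranking: D > A > C > B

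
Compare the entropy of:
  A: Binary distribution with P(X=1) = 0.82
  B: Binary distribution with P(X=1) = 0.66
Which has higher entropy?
B

For binary distributions, entropy is maximized at p=0.5 and decreases as p moves toward 0 or 1.

H(A) = H(0.82) = 0.6801 bits
H(B) = H(0.66) = 0.9248 bits

Distribution B (p=0.66) is closer to uniform (p=0.5), so it has higher entropy.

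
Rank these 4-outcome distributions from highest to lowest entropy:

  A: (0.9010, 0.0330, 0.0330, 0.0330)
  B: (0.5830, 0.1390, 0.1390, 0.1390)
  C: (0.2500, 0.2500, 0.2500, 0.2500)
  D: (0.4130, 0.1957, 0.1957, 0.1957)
C > D > B > A

Key insight: Entropy is maximized by uniform distributions and minimized by concentrated distributions.

Entropies:
  H(A) = 0.6227 bits
  H(B) = 1.6410 bits
  H(C) = 2.0000 bits
  H(D) = 1.9084 bits

Ranking: C > D > B > A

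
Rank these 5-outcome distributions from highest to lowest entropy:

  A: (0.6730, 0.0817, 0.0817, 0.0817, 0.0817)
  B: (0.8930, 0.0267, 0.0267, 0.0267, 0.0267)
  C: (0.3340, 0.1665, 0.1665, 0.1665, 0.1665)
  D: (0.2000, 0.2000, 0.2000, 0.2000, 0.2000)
D > C > A > B

Key insight: Entropy is maximized by uniform distributions and minimized by concentrated distributions.

Entropies:
  H(A) = 1.5658 bits
  H(B) = 0.7048 bits
  H(C) = 2.2510 bits
  H(D) = 2.3219 bits

Ranking: D > C > A > B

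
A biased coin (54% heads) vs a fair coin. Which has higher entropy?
Fair coin

The fair coin is uniform (p=0.5), maximizing binary entropy at 1 bit. The biased coin has H(0.54) ≈ 0.995 bits — its outcome is more predictable, so its entropy is lower.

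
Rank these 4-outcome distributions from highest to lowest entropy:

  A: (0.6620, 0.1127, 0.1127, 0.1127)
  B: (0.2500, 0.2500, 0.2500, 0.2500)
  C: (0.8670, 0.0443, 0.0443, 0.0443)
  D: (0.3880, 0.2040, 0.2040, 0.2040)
B > D > A > C

Key insight: Entropy is maximized by uniform distributions and minimized by concentrated distributions.

Entropies:
  H(A) = 1.4586 bits
  H(B) = 2.0000 bits
  H(C) = 0.7764 bits
  H(D) = 1.9335 bits

Ranking: B > D > A > C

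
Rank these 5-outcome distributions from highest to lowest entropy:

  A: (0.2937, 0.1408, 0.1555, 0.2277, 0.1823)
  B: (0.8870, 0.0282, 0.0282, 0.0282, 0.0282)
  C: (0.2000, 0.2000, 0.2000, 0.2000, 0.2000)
C > A > B

Key insight: Entropy is maximized by uniform distributions and minimized by concentrated distributions.

- Uniform distributions have maximum entropy log₂(5) = 2.3219 bits
- The more "peaked" or concentrated a distribution, the lower its entropy

Entropies:
  H(A) = 2.2686 bits
  H(B) = 0.7349 bits
  H(C) = 2.3219 bits

Ranking: C > A > B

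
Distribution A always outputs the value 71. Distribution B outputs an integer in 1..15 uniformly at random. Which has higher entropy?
B

A is deterministic, so H(A) = 0. B is uniform over 15 outcomes, so H(B) = log₂(15) = 3.907 bits. Any distribution with genuine randomness has higher entropy than a deterministic one.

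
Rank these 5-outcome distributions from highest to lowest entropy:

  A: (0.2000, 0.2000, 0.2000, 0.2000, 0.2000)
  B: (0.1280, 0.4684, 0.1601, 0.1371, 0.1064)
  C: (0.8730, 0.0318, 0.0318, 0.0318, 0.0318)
A > B > C

Key insight: Entropy is maximized by uniform distributions and minimized by concentrated distributions.

- Uniform distributions have maximum entropy log₂(5) = 2.3219 bits
- The more "peaked" or concentrated a distribution, the lower its entropy

Entropies:
  H(A) = 2.3219 bits
  H(B) = 2.0522 bits
  H(C) = 0.8032 bits

Ranking: A > B > C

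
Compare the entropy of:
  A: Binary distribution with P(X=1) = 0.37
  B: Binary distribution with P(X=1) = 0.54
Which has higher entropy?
B

For binary distributions, entropy is maximized at p=0.5 and decreases as p moves toward 0 or 1.

H(A) = H(0.37) = 0.9507 bits
H(B) = H(0.54) = 0.9954 bits

Distribution B (p=0.54) is closer to uniform (p=0.5), so it has higher entropy.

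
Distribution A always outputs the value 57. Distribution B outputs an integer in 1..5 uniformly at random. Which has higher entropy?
B

A is deterministic, so H(A) = 0. B is uniform over 5 outcomes, so H(B) = log₂(5) = 2.322 bits. Any distribution with genuine randomness has higher entropy than a deterministic one.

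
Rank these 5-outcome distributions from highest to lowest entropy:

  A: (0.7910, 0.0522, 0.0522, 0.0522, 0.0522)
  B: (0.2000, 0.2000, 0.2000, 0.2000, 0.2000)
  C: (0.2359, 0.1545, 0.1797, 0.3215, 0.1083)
B > C > A

Key insight: Entropy is maximized by uniform distributions and minimized by concentrated distributions.

- Uniform distributions have maximum entropy log₂(5) = 2.3219 bits
- The more "peaked" or concentrated a distribution, the lower its entropy

Entropies:
  H(A) = 1.1576 bits
  H(B) = 2.3219 bits
  H(C) = 2.2266 bits

Ranking: B > C > A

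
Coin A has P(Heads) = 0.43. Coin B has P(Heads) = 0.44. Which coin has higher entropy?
B

For binary distributions, entropy is maximized at p=0.5 and decreases as p moves toward 0 or 1.

H(A) = H(0.43) = 0.9858 bits
H(B) = H(0.44) = 0.9896 bits

Distribution B (p=0.44) is closer to uniform (p=0.5), so it has higher entropy.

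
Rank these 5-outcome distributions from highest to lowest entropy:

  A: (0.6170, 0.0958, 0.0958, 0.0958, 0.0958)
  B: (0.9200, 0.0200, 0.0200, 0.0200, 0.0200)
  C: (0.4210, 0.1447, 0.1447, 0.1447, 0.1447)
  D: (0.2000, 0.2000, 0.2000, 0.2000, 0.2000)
D > C > A > B

Key insight: Entropy is maximized by uniform distributions and minimized by concentrated distributions.

Entropies:
  H(A) = 1.7261 bits
  H(B) = 0.5622 bits
  H(C) = 2.1399 bits
  H(D) = 2.3219 bits

Ranking: D > C > A > B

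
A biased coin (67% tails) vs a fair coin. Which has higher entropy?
Fair coin

The fair coin is uniform (p=0.5), maximizing binary entropy at 1 bit. The biased coin has H(0.67) ≈ 0.915 bits — its outcome is more predictable, so its entropy is lower.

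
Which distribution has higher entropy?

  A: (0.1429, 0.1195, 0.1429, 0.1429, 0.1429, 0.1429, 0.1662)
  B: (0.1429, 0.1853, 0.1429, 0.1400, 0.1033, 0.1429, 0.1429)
A

Both distributions are close to uniform, making this a harder comparison.

H(A) = 2.8018 bits
H(B) = 2.7902 bits

The distribution closer to uniform has higher entropy.
Answer: A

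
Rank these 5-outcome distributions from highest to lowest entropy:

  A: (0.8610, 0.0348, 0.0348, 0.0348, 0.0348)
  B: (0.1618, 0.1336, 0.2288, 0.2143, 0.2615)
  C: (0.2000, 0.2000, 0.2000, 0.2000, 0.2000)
C > B > A

Key insight: Entropy is maximized by uniform distributions and minimized by concentrated distributions.

- Uniform distributions have maximum entropy log₂(5) = 2.3219 bits
- The more "peaked" or concentrated a distribution, the lower its entropy

Entropies:
  H(A) = 0.8596 bits
  H(B) = 2.2822 bits
  H(C) = 2.3219 bits

Ranking: C > B > A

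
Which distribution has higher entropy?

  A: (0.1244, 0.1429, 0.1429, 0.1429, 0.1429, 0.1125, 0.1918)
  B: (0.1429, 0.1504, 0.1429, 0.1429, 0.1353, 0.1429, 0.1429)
B

Both distributions are close to uniform, making this a harder comparison.

H(A) = 2.7896 bits
H(B) = 2.8068 bits

The distribution closer to uniform has higher entropy.
Answer: B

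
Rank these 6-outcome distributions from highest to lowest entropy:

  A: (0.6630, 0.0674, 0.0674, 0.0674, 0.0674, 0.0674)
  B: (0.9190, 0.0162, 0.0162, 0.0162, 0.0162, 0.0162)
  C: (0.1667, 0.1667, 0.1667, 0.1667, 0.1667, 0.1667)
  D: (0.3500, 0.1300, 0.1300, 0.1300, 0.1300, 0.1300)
C > D > A > B

Key insight: Entropy is maximized by uniform distributions and minimized by concentrated distributions.

Entropies:
  H(A) = 1.7044 bits
  H(B) = 0.5938 bits
  H(C) = 2.5850 bits
  H(D) = 2.4433 bits

Ranking: C > D > A > B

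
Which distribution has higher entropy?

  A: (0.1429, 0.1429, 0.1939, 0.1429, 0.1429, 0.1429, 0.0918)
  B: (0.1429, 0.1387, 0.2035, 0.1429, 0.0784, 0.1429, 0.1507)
A

Both distributions are close to uniform, making this a harder comparison.

H(A) = 2.7804 bits
H(B) = 2.7654 bits

The distribution closer to uniform has higher entropy.
Answer: A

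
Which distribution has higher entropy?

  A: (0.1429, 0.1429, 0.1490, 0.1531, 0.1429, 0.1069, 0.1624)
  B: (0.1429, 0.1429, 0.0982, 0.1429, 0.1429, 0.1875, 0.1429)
A

Both distributions are close to uniform, making this a harder comparison.

H(A) = 2.7977 bits
H(B) = 2.7869 bits

The distribution closer to uniform has higher entropy.
Answer: A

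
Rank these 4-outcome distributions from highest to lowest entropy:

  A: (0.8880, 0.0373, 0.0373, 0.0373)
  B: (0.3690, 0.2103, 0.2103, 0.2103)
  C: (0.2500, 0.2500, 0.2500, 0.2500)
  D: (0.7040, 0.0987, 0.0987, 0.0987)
C > B > D > A

Key insight: Entropy is maximized by uniform distributions and minimized by concentrated distributions.

Entropies:
  H(A) = 0.6834 bits
  H(B) = 1.9500 bits
  H(C) = 2.0000 bits
  H(D) = 1.3455 bits

Ranking: C > B > D > A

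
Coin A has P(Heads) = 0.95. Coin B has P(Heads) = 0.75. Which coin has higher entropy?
B

For binary distributions, entropy is maximized at p=0.5 and decreases as p moves toward 0 or 1.

H(A) = H(0.95) = 0.2864 bits
H(B) = H(0.75) = 0.8113 bits

Distribution B (p=0.75) is closer to uniform (p=0.5), so it has higher entropy.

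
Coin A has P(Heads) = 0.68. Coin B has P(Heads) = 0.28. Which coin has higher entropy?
A

For binary distributions, entropy is maximized at p=0.5 and decreases as p moves toward 0 or 1.

H(A) = H(0.68) = 0.9044 bits
H(B) = H(0.28) = 0.8555 bits

Distribution A (p=0.68) is closer to uniform (p=0.5), so it has higher entropy.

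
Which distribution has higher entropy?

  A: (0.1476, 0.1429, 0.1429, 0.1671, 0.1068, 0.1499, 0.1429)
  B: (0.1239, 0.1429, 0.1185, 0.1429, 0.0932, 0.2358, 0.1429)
A

Both distributions are close to uniform, making this a harder comparison.

H(A) = 2.7970 bits
H(B) = 2.7517 bits

The distribution closer to uniform has higher entropy.
Answer: A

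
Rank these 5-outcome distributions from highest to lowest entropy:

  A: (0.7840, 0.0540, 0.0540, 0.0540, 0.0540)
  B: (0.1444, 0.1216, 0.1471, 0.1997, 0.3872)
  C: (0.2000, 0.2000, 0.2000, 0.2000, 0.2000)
C > B > A

Key insight: Entropy is maximized by uniform distributions and minimized by concentrated distributions.

- Uniform distributions have maximum entropy log₂(5) = 2.3219 bits
- The more "peaked" or concentrated a distribution, the lower its entropy

Entropies:
  H(A) = 1.1848 bits
  H(B) = 2.1737 bits
  H(C) = 2.3219 bits

Ranking: C > B > A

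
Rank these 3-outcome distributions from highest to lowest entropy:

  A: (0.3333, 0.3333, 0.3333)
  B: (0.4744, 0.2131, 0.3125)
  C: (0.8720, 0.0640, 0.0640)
A > B > C

Key insight: Entropy is maximized by uniform distributions and minimized by concentrated distributions.

- Uniform distributions have maximum entropy log₂(3) = 1.5850 bits
- The more "peaked" or concentrated a distribution, the lower its entropy

Entropies:
  H(A) = 1.5850 bits
  H(B) = 1.5100 bits
  H(C) = 0.6799 bits

Ranking: A > B > C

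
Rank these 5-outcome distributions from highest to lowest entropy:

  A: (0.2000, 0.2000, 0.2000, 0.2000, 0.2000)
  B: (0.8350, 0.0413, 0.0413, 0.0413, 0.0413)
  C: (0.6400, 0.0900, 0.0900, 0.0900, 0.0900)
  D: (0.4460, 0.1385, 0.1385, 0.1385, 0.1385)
A > D > C > B

Key insight: Entropy is maximized by uniform distributions and minimized by concentrated distributions.

Entropies:
  H(A) = 2.3219 bits
  H(B) = 0.9761 bits
  H(C) = 1.6627 bits
  H(D) = 2.0996 bits

Ranking: A > D > C > B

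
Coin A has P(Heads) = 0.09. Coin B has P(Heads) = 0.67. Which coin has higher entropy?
B

For binary distributions, entropy is maximized at p=0.5 and decreases as p moves toward 0 or 1.

H(A) = H(0.09) = 0.4365 bits
H(B) = H(0.67) = 0.9149 bits

Distribution B (p=0.67) is closer to uniform (p=0.5), so it has higher entropy.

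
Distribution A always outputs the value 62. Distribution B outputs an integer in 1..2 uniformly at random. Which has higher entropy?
B

A is deterministic, so H(A) = 0. B is uniform over 2 outcomes, so H(B) = log₂(2) = 1.000 bits. Any distribution with genuine randomness has higher entropy than a deterministic one.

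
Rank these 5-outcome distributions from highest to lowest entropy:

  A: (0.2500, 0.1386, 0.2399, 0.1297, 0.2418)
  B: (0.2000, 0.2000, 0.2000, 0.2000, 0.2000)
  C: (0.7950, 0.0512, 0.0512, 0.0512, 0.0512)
B > A > C

Key insight: Entropy is maximized by uniform distributions and minimized by concentrated distributions.

- Uniform distributions have maximum entropy log₂(5) = 2.3219 bits
- The more "peaked" or concentrated a distribution, the lower its entropy

Entropies:
  H(A) = 2.2666 bits
  H(B) = 2.3219 bits
  H(C) = 1.1418 bits

Ranking: B > A > C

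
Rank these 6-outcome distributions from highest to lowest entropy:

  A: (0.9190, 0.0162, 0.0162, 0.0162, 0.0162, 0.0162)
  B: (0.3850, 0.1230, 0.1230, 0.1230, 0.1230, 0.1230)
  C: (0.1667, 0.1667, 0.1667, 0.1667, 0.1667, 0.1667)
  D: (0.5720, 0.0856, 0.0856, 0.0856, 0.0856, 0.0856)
C > B > D > A

Key insight: Entropy is maximized by uniform distributions and minimized by concentrated distributions.

Entropies:
  H(A) = 0.5938 bits
  H(B) = 2.3895 bits
  H(C) = 2.5850 bits
  H(D) = 1.9788 bits

Ranking: C > B > D > A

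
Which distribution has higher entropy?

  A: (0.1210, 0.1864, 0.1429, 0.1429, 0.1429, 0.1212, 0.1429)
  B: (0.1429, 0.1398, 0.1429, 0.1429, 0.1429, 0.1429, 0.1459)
B

Both distributions are close to uniform, making this a harder comparison.

H(A) = 2.7936 bits
H(B) = 2.8073 bits

The distribution closer to uniform has higher entropy.
Answer: B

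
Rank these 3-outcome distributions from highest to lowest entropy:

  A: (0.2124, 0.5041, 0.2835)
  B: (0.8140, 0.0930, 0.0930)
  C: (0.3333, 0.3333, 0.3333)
C > A > B

Key insight: Entropy is maximized by uniform distributions and minimized by concentrated distributions.

- Uniform distributions have maximum entropy log₂(3) = 1.5850 bits
- The more "peaked" or concentrated a distribution, the lower its entropy

Entropies:
  H(A) = 1.4885 bits
  H(B) = 0.8790 bits
  H(C) = 1.5850 bits

Ranking: C > A > B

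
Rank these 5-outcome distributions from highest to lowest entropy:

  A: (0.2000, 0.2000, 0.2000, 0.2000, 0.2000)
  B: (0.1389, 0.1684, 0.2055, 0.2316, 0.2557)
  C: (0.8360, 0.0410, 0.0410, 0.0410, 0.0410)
A > B > C

Key insight: Entropy is maximized by uniform distributions and minimized by concentrated distributions.

- Uniform distributions have maximum entropy log₂(5) = 2.3219 bits
- The more "peaked" or concentrated a distribution, the lower its entropy

Entropies:
  H(A) = 2.3219 bits
  H(B) = 2.2892 bits
  H(C) = 0.9718 bits

Ranking: A > B > C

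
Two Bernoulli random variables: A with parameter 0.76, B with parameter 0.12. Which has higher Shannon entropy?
A

For binary distributions, entropy is maximized at p=0.5 and decreases as p moves toward 0 or 1.

H(A) = H(0.76) = 0.7950 bits
H(B) = H(0.12) = 0.5294 bits

Distribution A (p=0.76) is closer to uniform (p=0.5), so it has higher entropy.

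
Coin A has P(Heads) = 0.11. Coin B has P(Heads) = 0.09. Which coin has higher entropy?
A

For binary distributions, entropy is maximized at p=0.5 and decreases as p moves toward 0 or 1.

H(A) = H(0.11) = 0.4999 bits
H(B) = H(0.09) = 0.4365 bits

Distribution A (p=0.11) is closer to uniform (p=0.5), so it has higher entropy.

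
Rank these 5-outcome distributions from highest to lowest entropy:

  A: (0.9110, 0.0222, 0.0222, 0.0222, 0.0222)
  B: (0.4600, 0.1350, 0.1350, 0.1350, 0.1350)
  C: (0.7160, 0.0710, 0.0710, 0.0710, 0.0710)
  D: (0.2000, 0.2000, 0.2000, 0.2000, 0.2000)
D > B > C > A

Key insight: Entropy is maximized by uniform distributions and minimized by concentrated distributions.

Entropies:
  H(A) = 0.6111 bits
  H(B) = 2.0754 bits
  H(C) = 1.4288 bits
  H(D) = 2.3219 bits

Ranking: D > B > C > A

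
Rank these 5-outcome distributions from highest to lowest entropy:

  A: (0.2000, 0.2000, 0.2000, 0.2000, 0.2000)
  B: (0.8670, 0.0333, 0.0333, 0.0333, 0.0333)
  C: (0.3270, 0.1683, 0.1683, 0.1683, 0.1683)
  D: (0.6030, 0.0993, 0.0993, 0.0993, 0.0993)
A > C > D > B

Key insight: Entropy is maximized by uniform distributions and minimized by concentrated distributions.

Entropies:
  H(A) = 2.3219 bits
  H(B) = 0.8316 bits
  H(C) = 2.2578 bits
  H(D) = 1.7632 bits

Ranking: A > C > D > B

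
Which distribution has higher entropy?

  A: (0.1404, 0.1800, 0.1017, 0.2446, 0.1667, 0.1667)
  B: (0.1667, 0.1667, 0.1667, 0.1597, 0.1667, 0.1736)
B

Both distributions are close to uniform, making this a harder comparison.

H(A) = 2.5369 bits
H(B) = 2.5845 bits

The distribution closer to uniform has higher entropy.
Answer: B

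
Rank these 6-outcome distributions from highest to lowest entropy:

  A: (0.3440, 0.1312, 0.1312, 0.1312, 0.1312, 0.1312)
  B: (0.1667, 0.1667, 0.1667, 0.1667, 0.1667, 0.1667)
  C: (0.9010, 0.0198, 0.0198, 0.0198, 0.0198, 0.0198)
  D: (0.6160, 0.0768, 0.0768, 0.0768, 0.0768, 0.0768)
B > A > D > C

Key insight: Entropy is maximized by uniform distributions and minimized by concentrated distributions.

Entropies:
  H(A) = 2.4518 bits
  H(B) = 2.5850 bits
  H(C) = 0.6957 bits
  H(D) = 1.8524 bits

Ranking: B > A > D > C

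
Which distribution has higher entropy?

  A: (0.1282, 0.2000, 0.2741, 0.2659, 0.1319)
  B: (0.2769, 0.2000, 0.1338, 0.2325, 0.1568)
B

Both distributions are close to uniform, making this a harder comparison.

H(A) = 2.2496 bits
H(B) = 2.2740 bits

The distribution closer to uniform has higher entropy.
Answer: B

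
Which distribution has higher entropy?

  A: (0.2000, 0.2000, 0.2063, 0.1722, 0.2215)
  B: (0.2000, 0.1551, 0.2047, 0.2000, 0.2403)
A

Both distributions are close to uniform, making this a harder comparison.

H(A) = 2.3172 bits
H(B) = 2.3085 bits

The distribution closer to uniform has higher entropy.
Answer: A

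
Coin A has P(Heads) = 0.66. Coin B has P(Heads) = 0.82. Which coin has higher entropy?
A

For binary distributions, entropy is maximized at p=0.5 and decreases as p moves toward 0 or 1.

H(A) = H(0.66) = 0.9248 bits
H(B) = H(0.82) = 0.6801 bits

Distribution A (p=0.66) is closer to uniform (p=0.5), so it has higher entropy.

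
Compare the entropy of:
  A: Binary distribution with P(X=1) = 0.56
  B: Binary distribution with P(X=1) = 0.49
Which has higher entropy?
B

For binary distributions, entropy is maximized at p=0.5 and decreases as p moves toward 0 or 1.

H(A) = H(0.56) = 0.9896 bits
H(B) = H(0.49) = 0.9997 bits

Distribution B (p=0.49) is closer to uniform (p=0.5), so it has higher entropy.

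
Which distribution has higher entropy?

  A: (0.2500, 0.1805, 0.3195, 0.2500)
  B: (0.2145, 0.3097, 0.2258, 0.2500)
B

Both distributions are close to uniform, making this a harder comparison.

H(A) = 1.9717 bits
H(B) = 1.9849 bits

The distribution closer to uniform has higher entropy.
Answer: B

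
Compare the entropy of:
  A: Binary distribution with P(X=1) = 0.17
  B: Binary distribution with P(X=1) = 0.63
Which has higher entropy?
B

For binary distributions, entropy is maximized at p=0.5 and decreases as p moves toward 0 or 1.

H(A) = H(0.17) = 0.6577 bits
H(B) = H(0.63) = 0.9507 bits

Distribution B (p=0.63) is closer to uniform (p=0.5), so it has higher entropy.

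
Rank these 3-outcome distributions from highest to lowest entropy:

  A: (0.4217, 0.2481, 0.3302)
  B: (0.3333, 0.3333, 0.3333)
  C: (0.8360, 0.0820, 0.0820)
B > A > C

Key insight: Entropy is maximized by uniform distributions and minimized by concentrated distributions.

- Uniform distributions have maximum entropy log₂(3) = 1.5850 bits
- The more "peaked" or concentrated a distribution, the lower its entropy

Entropies:
  H(A) = 1.5521 bits
  H(B) = 1.5850 bits
  H(C) = 0.8078 bits

Ranking: B > A > C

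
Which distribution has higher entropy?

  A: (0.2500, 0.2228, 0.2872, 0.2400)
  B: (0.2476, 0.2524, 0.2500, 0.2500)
B

Both distributions are close to uniform, making this a harder comparison.

H(A) = 1.9937 bits
H(B) = 2.0000 bits

The distribution closer to uniform has higher entropy.
Answer: B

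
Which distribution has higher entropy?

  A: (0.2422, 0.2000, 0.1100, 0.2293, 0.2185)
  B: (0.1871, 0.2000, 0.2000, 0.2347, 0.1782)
B

Both distributions are close to uniform, making this a harder comparison.

H(A) = 2.2767 bits
H(B) = 2.3154 bits

The distribution closer to uniform has higher entropy.
Answer: B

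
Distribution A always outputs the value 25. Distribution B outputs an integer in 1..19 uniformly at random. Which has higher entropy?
B

A is deterministic, so H(A) = 0. B is uniform over 19 outcomes, so H(B) = log₂(19) = 4.248 bits. Any distribution with genuine randomness has higher entropy than a deterministic one.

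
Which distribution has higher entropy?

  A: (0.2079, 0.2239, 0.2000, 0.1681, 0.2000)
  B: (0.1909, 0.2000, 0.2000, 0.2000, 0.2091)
B

Both distributions are close to uniform, making this a harder comparison.

H(A) = 2.3158 bits
H(B) = 2.3213 bits

The distribution closer to uniform has higher entropy.
Answer: B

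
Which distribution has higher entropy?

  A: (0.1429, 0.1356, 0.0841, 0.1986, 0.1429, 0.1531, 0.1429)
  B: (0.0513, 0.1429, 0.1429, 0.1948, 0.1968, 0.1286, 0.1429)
A

Both distributions are close to uniform, making this a harder comparison.

H(A) = 2.7721 bits
H(B) = 2.7246 bits

The distribution closer to uniform has higher entropy.
Answer: A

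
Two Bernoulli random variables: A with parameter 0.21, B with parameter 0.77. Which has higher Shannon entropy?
B

For binary distributions, entropy is maximized at p=0.5 and decreases as p moves toward 0 or 1.

H(A) = H(0.21) = 0.7415 bits
H(B) = H(0.77) = 0.7780 bits

Distribution B (p=0.77) is closer to uniform (p=0.5), so it has higher entropy.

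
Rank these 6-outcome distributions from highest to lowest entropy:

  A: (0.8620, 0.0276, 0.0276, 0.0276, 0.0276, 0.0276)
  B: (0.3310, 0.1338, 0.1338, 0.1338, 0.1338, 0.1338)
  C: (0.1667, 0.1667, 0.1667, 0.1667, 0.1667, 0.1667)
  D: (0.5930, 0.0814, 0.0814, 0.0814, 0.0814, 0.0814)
C > B > D > A

Key insight: Entropy is maximized by uniform distributions and minimized by concentrated distributions.

Entropies:
  H(A) = 0.8994 bits
  H(B) = 2.4693 bits
  H(C) = 2.5850 bits
  H(D) = 1.9199 bits

Ranking: C > B > D > A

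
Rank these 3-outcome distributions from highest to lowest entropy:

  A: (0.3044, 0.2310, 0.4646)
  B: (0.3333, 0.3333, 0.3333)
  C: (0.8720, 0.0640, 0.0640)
B > A > C

Key insight: Entropy is maximized by uniform distributions and minimized by concentrated distributions.

- Uniform distributions have maximum entropy log₂(3) = 1.5850 bits
- The more "peaked" or concentrated a distribution, the lower its entropy

Entropies:
  H(A) = 1.5245 bits
  H(B) = 1.5850 bits
  H(C) = 0.6799 bits

Ranking: B > A > C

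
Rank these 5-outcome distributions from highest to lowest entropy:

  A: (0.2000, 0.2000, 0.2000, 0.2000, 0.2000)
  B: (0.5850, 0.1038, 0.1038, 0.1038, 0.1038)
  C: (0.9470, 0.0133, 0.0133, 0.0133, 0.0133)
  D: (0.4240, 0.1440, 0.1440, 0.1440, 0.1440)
A > D > B > C

Key insight: Entropy is maximized by uniform distributions and minimized by concentrated distributions.

Entropies:
  H(A) = 2.3219 bits
  H(B) = 1.8091 bits
  H(C) = 0.4050 bits
  H(D) = 2.1353 bits

Ranking: A > D > B > C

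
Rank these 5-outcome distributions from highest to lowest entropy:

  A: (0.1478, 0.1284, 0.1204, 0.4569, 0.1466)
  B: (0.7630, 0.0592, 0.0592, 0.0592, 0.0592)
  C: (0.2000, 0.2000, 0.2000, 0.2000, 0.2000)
C > A > B

Key insight: Entropy is maximized by uniform distributions and minimized by concentrated distributions.

- Uniform distributions have maximum entropy log₂(5) = 2.3219 bits
- The more "peaked" or concentrated a distribution, the lower its entropy

Entropies:
  H(A) = 2.0779 bits
  H(B) = 1.2640 bits
  H(C) = 2.3219 bits

Ranking: C > A > B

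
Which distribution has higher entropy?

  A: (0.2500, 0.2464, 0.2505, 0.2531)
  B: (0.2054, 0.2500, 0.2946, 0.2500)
A

Both distributions are close to uniform, making this a harder comparison.

H(A) = 1.9999 bits
H(B) = 1.9885 bits

The distribution closer to uniform has higher entropy.
Answer: A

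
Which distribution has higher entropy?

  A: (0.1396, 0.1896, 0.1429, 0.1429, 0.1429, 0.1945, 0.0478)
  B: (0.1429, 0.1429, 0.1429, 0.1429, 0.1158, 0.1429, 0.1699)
B

Both distributions are close to uniform, making this a harder comparison.

H(A) = 2.7236 bits
H(B) = 2.7999 bits

The distribution closer to uniform has higher entropy.
Answer: B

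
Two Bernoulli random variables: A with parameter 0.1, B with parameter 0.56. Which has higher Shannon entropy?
B

For binary distributions, entropy is maximized at p=0.5 and decreases as p moves toward 0 or 1.

H(A) = H(0.1) = 0.4690 bits
H(B) = H(0.56) = 0.9896 bits

Distribution B (p=0.56) is closer to uniform (p=0.5), so it has higher entropy.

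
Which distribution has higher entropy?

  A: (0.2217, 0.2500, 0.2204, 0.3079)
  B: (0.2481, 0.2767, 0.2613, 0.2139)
B

Both distributions are close to uniform, making this a harder comparison.

H(A) = 1.9860 bits
H(B) = 1.9937 bits

The distribution closer to uniform has higher entropy.
Answer: B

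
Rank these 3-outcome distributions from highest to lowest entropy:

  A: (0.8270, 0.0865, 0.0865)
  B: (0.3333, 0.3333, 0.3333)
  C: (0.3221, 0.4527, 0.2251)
B > C > A

Key insight: Entropy is maximized by uniform distributions and minimized by concentrated distributions.

- Uniform distributions have maximum entropy log₂(3) = 1.5850 bits
- The more "peaked" or concentrated a distribution, the lower its entropy

Entropies:
  H(A) = 0.8375 bits
  H(B) = 1.5850 bits
  H(C) = 1.5284 bits

Ranking: B > C > A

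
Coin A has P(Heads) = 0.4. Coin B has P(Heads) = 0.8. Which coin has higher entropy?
A

For binary distributions, entropy is maximized at p=0.5 and decreases as p moves toward 0 or 1.

H(A) = H(0.4) = 0.9710 bits
H(B) = H(0.8) = 0.7219 bits

Distribution A (p=0.4) is closer to uniform (p=0.5), so it has higher entropy.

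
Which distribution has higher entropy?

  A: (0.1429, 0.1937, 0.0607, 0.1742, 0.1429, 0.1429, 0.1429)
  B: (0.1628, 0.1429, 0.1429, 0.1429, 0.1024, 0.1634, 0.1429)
B

Both distributions are close to uniform, making this a harder comparison.

H(A) = 2.7474 bits
H(B) = 2.7942 bits

The distribution closer to uniform has higher entropy.
Answer: B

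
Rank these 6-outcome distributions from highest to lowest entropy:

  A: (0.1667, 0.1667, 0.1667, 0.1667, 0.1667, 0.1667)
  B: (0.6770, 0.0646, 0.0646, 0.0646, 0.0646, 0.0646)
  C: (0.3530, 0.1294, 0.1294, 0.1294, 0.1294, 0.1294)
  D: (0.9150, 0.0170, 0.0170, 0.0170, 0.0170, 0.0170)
A > C > B > D

Key insight: Entropy is maximized by uniform distributions and minimized by concentrated distributions.

Entropies:
  H(A) = 2.5850 bits
  H(B) = 1.6576 bits
  H(C) = 2.4390 bits
  H(D) = 0.6169 bits

Ranking: A > C > B > D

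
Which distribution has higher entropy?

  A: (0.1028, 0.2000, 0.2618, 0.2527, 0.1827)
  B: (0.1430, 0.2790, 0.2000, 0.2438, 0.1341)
B

Both distributions are close to uniform, making this a harder comparison.

H(A) = 2.2575 bits
H(B) = 2.2647 bits

The distribution closer to uniform has higher entropy.
Answer: B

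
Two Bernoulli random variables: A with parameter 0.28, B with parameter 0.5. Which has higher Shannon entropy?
B

For binary distributions, entropy is maximized at p=0.5 and decreases as p moves toward 0 or 1.

H(A) = H(0.28) = 0.8555 bits
H(B) = H(0.5) = 1.0000 bits

Distribution B (p=0.5) is closer to uniform (p=0.5), so it has higher entropy.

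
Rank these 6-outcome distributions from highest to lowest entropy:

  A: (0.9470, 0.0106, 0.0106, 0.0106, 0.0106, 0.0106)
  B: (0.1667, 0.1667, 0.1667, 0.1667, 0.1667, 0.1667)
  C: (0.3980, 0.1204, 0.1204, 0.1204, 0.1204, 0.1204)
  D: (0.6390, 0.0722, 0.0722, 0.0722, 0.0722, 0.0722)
B > C > D > A

Key insight: Entropy is maximized by uniform distributions and minimized by concentrated distributions.

Entropies:
  H(A) = 0.4221 bits
  H(B) = 2.5850 bits
  H(C) = 2.3676 bits
  H(D) = 1.7817 bits

Ranking: B > C > D > A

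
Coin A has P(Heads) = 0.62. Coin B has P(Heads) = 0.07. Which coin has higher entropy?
A

For binary distributions, entropy is maximized at p=0.5 and decreases as p moves toward 0 or 1.

H(A) = H(0.62) = 0.9580 bits
H(B) = H(0.07) = 0.3659 bits

Distribution A (p=0.62) is closer to uniform (p=0.5), so it has higher entropy.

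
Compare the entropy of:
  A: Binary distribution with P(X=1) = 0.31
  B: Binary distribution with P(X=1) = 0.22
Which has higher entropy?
A

For binary distributions, entropy is maximized at p=0.5 and decreases as p moves toward 0 or 1.

H(A) = H(0.31) = 0.8932 bits
H(B) = H(0.22) = 0.7602 bits

Distribution A (p=0.31) is closer to uniform (p=0.5), so it has higher entropy.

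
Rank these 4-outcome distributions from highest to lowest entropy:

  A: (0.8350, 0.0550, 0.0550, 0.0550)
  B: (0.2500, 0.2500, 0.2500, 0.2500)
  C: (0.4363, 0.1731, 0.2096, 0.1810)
B > C > A

Key insight: Entropy is maximized by uniform distributions and minimized by concentrated distributions.

- Uniform distributions have maximum entropy log₂(4) = 2.0000 bits
- The more "peaked" or concentrated a distribution, the lower its entropy

Entropies:
  H(A) = 0.9077 bits
  H(B) = 2.0000 bits
  H(C) = 1.8789 bits

Ranking: B > C > A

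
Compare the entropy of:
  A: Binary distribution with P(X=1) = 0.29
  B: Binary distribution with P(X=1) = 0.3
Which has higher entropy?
B

For binary distributions, entropy is maximized at p=0.5 and decreases as p moves toward 0 or 1.

H(A) = H(0.29) = 0.8687 bits
H(B) = H(0.3) = 0.8813 bits

Distribution B (p=0.3) is closer to uniform (p=0.5), so it has higher entropy.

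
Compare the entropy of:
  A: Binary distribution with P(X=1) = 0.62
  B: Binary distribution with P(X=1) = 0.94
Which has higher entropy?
A

For binary distributions, entropy is maximized at p=0.5 and decreases as p moves toward 0 or 1.

H(A) = H(0.62) = 0.9580 bits
H(B) = H(0.94) = 0.3274 bits

Distribution A (p=0.62) is closer to uniform (p=0.5), so it has higher entropy.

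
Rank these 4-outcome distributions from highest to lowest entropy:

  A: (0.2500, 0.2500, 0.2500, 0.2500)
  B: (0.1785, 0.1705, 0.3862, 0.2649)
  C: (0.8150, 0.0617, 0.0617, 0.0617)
A > B > C

Key insight: Entropy is maximized by uniform distributions and minimized by concentrated distributions.

- Uniform distributions have maximum entropy log₂(4) = 2.0000 bits
- The more "peaked" or concentrated a distribution, the lower its entropy

Entropies:
  H(A) = 2.0000 bits
  H(B) = 1.9166 bits
  H(C) = 0.9841 bits

Ranking: A > B > C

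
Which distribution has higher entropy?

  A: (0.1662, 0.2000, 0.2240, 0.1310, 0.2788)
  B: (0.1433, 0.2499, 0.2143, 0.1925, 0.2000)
B

Both distributions are close to uniform, making this a harder comparison.

H(A) = 2.2761 bits
H(B) = 2.2998 bits

The distribution closer to uniform has higher entropy.
Answer: B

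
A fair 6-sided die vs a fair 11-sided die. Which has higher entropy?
11-sided die

Both are uniform distributions; for uniform over n outcomes, H = log₂(n). H(6-sided) = log₂(6) = 2.585 bits and H(11-sided) = log₂(11) = 3.459 bits. More outcomes in a uniform distribution means higher entropy.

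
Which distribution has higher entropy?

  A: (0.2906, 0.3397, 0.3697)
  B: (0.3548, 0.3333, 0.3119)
B

Both distributions are close to uniform, making this a harder comparison.

H(A) = 1.5780 bits
H(B) = 1.5830 bits

The distribution closer to uniform has higher entropy.
Answer: B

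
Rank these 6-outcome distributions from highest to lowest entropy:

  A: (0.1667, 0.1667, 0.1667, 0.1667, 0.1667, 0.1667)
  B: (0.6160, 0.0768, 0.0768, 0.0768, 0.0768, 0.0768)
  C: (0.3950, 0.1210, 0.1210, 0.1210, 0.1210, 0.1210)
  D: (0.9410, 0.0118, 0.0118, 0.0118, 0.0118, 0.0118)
A > C > B > D

Key insight: Entropy is maximized by uniform distributions and minimized by concentrated distributions.

Entropies:
  H(A) = 2.5850 bits
  H(B) = 1.8524 bits
  H(C) = 2.3727 bits
  H(D) = 0.4605 bits

Ranking: A > C > B > D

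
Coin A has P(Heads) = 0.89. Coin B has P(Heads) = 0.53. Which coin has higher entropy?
B

For binary distributions, entropy is maximized at p=0.5 and decreases as p moves toward 0 or 1.

H(A) = H(0.89) = 0.4999 bits
H(B) = H(0.53) = 0.9974 bits

Distribution B (p=0.53) is closer to uniform (p=0.5), so it has higher entropy.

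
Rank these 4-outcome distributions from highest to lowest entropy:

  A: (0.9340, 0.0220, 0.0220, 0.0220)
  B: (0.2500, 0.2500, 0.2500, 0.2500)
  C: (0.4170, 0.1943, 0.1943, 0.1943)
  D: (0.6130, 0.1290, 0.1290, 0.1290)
B > C > D > A

Key insight: Entropy is maximized by uniform distributions and minimized by concentrated distributions.

Entropies:
  H(A) = 0.4554 bits
  H(B) = 2.0000 bits
  H(C) = 1.9041 bits
  H(D) = 1.5762 bits

Ranking: B > C > D > A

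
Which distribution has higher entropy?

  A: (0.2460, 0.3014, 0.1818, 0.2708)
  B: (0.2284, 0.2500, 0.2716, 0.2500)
B

Both distributions are close to uniform, making this a harder comparison.

H(A) = 1.9768 bits
H(B) = 1.9973 bits

The distribution closer to uniform has higher entropy.
Answer: B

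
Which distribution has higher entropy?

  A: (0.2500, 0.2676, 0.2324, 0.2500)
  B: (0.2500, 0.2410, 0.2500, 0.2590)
B

Both distributions are close to uniform, making this a harder comparison.

H(A) = 1.9982 bits
H(B) = 1.9995 bits

The distribution closer to uniform has higher entropy.
Answer: B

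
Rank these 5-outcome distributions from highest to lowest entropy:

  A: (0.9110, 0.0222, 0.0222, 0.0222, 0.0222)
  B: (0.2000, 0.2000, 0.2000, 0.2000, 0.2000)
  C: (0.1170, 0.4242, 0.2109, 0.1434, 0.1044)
B > C > A

Key insight: Entropy is maximized by uniform distributions and minimized by concentrated distributions.

- Uniform distributions have maximum entropy log₂(5) = 2.3219 bits
- The more "peaked" or concentrated a distribution, the lower its entropy

Entropies:
  H(A) = 0.6111 bits
  H(B) = 2.3219 bits
  H(C) = 2.1027 bits

Ranking: B > C > A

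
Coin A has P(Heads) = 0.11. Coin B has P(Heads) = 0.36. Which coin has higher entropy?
B

For binary distributions, entropy is maximized at p=0.5 and decreases as p moves toward 0 or 1.

H(A) = H(0.11) = 0.4999 bits
H(B) = H(0.36) = 0.9427 bits

Distribution B (p=0.36) is closer to uniform (p=0.5), so it has higher entropy.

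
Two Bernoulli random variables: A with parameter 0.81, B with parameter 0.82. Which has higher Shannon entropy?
A

For binary distributions, entropy is maximized at p=0.5 and decreases as p moves toward 0 or 1.

H(A) = H(0.81) = 0.7015 bits
H(B) = H(0.82) = 0.6801 bits

Distribution A (p=0.81) is closer to uniform (p=0.5), so it has higher entropy.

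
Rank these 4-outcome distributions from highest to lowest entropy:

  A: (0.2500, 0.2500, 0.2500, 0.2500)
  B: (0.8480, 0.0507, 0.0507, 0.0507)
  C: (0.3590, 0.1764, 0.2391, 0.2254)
A > C > B

Key insight: Entropy is maximized by uniform distributions and minimized by concentrated distributions.

- Uniform distributions have maximum entropy log₂(4) = 2.0000 bits
- The more "peaked" or concentrated a distribution, the lower its entropy

Entropies:
  H(A) = 2.0000 bits
  H(B) = 0.8557 bits
  H(C) = 1.9502 bits

Ranking: A > C > B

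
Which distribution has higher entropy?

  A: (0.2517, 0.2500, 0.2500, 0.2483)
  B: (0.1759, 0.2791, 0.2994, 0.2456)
A

Both distributions are close to uniform, making this a harder comparison.

H(A) = 2.0000 bits
H(B) = 1.9733 bits

The distribution closer to uniform has higher entropy.
Answer: A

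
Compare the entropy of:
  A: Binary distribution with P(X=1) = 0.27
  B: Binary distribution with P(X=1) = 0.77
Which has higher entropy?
A

For binary distributions, entropy is maximized at p=0.5 and decreases as p moves toward 0 or 1.

H(A) = H(0.27) = 0.8415 bits
H(B) = H(0.77) = 0.7780 bits

Distribution A (p=0.27) is closer to uniform (p=0.5), so it has higher entropy.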